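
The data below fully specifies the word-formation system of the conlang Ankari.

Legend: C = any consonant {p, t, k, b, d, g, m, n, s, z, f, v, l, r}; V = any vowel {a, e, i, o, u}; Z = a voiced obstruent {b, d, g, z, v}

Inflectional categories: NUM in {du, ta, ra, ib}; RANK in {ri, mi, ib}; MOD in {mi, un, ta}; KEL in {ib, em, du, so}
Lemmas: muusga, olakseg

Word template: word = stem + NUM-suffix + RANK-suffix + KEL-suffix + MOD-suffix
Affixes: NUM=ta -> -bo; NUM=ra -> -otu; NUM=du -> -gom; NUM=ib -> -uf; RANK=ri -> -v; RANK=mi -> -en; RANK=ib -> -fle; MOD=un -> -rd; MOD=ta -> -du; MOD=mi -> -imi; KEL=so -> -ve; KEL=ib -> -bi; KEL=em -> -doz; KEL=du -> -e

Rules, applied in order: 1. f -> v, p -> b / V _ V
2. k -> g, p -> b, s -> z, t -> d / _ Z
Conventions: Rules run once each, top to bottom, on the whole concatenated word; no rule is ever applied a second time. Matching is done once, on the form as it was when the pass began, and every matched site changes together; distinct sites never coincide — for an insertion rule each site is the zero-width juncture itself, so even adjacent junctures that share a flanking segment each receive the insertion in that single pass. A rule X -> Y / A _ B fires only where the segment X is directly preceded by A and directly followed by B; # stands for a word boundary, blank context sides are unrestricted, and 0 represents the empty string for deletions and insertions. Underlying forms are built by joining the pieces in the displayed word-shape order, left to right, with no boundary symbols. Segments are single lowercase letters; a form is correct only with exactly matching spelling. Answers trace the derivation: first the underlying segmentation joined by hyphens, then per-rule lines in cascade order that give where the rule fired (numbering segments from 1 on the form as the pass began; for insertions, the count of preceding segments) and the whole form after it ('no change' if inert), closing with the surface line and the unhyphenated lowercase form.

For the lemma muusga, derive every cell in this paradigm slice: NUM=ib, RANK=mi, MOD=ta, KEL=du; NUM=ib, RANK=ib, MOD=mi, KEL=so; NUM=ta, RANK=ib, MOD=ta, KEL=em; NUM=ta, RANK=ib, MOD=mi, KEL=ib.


cell NUM=ib, RANK=mi, MOD=ta, KEL=du:
underlying: muusga-uf-en-e-du
1. f -> v, p -> b / V _ V: fires at position(s) 8: muusgauvenedu
2. k -> g, p -> b, s -> z, t -> d / _ Z: fires at position(s) 4: muuzgauvenedu
surface: muuzgauvenedu

cell NUM=ib, RANK=ib, MOD=mi, KEL=so:
underlying: muusga-uf-fle-ve-imi
1. f -> v, p -> b / V _ V: no change
2. k -> g, p -> b, s -> z, t -> d / _ Z: fires at position(s) 4: muuzgauffleveimi
surface: muuzgauffleveimi

cell NUM=ta, RANK=ib, MOD=ta, KEL=em:
underlying: muusga-bo-fle-doz-du
1. f -> v, p -> b / V _ V: no change
2. k -> g, p -> b, s -> z, t -> d / _ Z: fires at position(s) 4: muuzgabofledozdu
surface: muuzgabofledozdu

cell NUM=ta, RANK=ib, MOD=mi, KEL=ib:
underlying: muusga-bo-fle-bi-imi
1. f -> v, p -> b / V _ V: no change
2. k -> g, p -> b, s -> z, t -> d / _ Z: fires at position(s) 4: muuzgaboflebiimi
surface: muuzgaboflebiimi


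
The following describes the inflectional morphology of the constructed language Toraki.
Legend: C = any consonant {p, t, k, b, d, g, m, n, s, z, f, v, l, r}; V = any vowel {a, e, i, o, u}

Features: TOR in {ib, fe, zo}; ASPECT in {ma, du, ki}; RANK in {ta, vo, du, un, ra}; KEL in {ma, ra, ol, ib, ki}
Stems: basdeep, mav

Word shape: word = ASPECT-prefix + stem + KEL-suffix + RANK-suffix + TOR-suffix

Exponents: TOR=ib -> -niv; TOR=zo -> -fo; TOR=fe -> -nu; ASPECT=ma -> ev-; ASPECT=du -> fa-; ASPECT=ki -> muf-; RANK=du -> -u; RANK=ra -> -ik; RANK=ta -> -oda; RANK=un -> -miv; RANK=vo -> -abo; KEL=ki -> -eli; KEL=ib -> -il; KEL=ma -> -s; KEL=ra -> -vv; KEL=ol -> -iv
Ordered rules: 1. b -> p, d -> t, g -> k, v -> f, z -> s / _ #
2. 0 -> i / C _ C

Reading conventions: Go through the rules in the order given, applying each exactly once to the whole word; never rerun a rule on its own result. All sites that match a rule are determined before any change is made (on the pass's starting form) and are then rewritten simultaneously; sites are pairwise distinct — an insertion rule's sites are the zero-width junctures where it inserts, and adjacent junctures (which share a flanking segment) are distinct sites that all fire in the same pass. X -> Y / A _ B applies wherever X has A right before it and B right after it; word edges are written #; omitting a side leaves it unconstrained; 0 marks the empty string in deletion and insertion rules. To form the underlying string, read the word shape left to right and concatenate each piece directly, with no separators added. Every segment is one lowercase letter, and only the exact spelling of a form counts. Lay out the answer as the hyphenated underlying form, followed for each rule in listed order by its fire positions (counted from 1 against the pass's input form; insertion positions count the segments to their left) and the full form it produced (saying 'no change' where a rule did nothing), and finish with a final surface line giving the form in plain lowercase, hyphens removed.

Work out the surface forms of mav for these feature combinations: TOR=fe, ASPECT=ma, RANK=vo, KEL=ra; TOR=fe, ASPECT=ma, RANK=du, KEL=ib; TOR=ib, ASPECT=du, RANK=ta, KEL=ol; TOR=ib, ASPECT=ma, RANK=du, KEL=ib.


cell TOR=fe, ASPECT=ma, RANK=vo, KEL=ra:
underlying: ev-mav-vv-abo-nu
1. b -> p, d -> t, g -> k, v -> f, z -> s / _ #: no change
2. 0 -> i / C _ C: inserts after position(s) 2, 5, 6: evimavivivabonu
surface: evimavivivabonu

cell TOR=fe, ASPECT=ma, RANK=du, KEL=ib:
underlying: ev-mav-il-u-nu
1. b -> p, d -> t, g -> k, v -> f, z -> s / _ #: no change
2. 0 -> i / C _ C: inserts after position(s) 2: evimavilunu
surface: evimavilunu

cell TOR=ib, ASPECT=du, RANK=ta, KEL=ol:
underlying: fa-mav-iv-oda-niv
1. b -> p, d -> t, g -> k, v -> f, z -> s / _ #: fires at position(s) 13: famavivodanif
2. 0 -> i / C _ C: no change
surface: famavivodanif

cell TOR=ib, ASPECT=ma, RANK=du, KEL=ib:
underlying: ev-mav-il-u-niv
1. b -> p, d -> t, g -> k, v -> f, z -> s / _ #: fires at position(s) 11: evmavilunif
2. 0 -> i / C _ C: inserts after position(s) 2: evimavilunif
surface: evimavilunif


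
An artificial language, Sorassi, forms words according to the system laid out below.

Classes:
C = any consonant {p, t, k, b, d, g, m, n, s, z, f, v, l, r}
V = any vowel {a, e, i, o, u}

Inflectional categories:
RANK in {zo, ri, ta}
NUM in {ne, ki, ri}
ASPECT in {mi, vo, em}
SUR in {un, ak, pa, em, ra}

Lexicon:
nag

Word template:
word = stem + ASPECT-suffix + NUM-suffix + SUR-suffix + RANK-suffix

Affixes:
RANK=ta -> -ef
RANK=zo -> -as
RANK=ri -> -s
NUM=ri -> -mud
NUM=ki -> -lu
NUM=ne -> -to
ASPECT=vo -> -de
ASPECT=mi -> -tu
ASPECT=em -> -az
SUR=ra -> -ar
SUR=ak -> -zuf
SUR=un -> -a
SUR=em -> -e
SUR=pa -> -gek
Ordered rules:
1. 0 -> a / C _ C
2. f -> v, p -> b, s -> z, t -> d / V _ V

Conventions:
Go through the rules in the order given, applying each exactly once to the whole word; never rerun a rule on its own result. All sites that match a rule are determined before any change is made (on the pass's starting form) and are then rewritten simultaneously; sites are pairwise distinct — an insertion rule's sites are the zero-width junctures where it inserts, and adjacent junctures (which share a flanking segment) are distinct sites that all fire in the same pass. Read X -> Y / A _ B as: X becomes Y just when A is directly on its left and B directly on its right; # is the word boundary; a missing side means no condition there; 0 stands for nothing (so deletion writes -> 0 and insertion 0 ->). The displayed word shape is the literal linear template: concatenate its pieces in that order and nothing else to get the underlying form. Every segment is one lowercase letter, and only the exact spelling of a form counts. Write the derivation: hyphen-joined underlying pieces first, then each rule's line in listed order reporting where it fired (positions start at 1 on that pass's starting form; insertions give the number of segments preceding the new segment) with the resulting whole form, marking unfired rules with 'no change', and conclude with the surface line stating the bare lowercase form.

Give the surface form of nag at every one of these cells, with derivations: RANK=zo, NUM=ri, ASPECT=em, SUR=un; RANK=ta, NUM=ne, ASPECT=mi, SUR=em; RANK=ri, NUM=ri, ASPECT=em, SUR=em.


cell RANK=zo, NUM=ri, ASPECT=em, SUR=un:
underlying: nag-az-mud-a-as
1. 0 -> a / C _ C: inserts after position(s) 5: nagazamudaas
2. f -> v, p -> b, s -> z, t -> d / V _ V: no change
surface: nagazamudaas

cell RANK=ta, NUM=ne, ASPECT=mi, SUR=em:
underlying: nag-tu-to-e-ef
1. 0 -> a / C _ C: inserts after position(s) 3: nagatutoeef
2. f -> v, p -> b, s -> z, t -> d / V _ V: fires at position(s) 5, 7: nagadudoeef
surface: nagadudoeef

cell RANK=ri, NUM=ri, ASPECT=em, SUR=em:
underlying: nag-az-mud-e-s
1. 0 -> a / C _ C: inserts after position(s) 5: nagazamudes
2. f -> v, p -> b, s -> z, t -> d / V _ V: no change
surface: nagazamudes


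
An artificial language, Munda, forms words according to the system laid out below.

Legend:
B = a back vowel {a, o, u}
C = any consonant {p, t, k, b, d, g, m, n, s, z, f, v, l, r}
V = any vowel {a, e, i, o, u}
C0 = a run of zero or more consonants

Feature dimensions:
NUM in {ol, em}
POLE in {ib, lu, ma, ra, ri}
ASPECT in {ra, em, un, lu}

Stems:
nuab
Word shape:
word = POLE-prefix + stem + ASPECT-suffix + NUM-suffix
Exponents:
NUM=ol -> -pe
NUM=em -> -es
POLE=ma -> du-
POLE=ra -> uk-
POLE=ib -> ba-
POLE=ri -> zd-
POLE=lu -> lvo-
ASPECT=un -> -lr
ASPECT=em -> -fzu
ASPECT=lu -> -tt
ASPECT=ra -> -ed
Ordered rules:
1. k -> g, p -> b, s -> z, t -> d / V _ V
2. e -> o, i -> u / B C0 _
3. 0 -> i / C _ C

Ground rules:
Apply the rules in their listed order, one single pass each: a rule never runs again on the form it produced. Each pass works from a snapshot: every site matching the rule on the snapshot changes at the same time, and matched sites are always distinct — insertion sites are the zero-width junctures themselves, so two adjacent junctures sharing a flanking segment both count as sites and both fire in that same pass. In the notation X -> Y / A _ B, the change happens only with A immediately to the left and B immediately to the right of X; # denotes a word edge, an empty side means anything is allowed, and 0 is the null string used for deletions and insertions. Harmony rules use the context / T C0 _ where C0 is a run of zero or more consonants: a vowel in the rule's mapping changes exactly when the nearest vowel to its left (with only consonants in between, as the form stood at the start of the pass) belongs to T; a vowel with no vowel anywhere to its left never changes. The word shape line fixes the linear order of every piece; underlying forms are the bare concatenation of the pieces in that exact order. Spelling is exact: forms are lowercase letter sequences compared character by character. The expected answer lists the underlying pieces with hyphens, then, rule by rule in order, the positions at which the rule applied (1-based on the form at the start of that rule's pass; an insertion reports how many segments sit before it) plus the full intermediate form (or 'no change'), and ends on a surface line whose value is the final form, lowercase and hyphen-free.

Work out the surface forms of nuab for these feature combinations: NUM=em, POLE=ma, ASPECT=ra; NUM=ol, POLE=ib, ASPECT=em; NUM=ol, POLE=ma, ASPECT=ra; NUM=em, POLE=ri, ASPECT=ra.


cell NUM=em, POLE=ma, ASPECT=ra:
underlying: du-nuab-ed-es
1. k -> g, p -> b, s -> z, t -> d / V _ V: no change
2. e -> o, i -> u / B C0 _: fires at position(s) 7: dunuabodes
3. 0 -> i / C _ C: no change
surface: dunuabodes

cell NUM=ol, POLE=ib, ASPECT=em:
underlying: ba-nuab-fzu-pe
1. k -> g, p -> b, s -> z, t -> d / V _ V: fires at position(s) 10: banuabfzube
2. e -> o, i -> u / B C0 _: fires at position(s) 11: banuabfzubo
3. 0 -> i / C _ C: inserts after position(s) 6, 7: banuabifizubo
surface: banuabifizubo

cell NUM=ol, POLE=ma, ASPECT=ra:
underlying: du-nuab-ed-pe
1. k -> g, p -> b, s -> z, t -> d / V _ V: no change
2. e -> o, i -> u / B C0 _: fires at position(s) 7: dunuabodpe
3. 0 -> i / C _ C: inserts after position(s) 8: dunuabodipe
surface: dunuabodipe

cell NUM=em, POLE=ri, ASPECT=ra:
underlying: zd-nuab-ed-es
1. k -> g, p -> b, s -> z, t -> d / V _ V: no change
2. e -> o, i -> u / B C0 _: fires at position(s) 7: zdnuabodes
3. 0 -> i / C _ C: inserts after position(s) 1, 2: zidinuabodes
surface: zidinuabodes


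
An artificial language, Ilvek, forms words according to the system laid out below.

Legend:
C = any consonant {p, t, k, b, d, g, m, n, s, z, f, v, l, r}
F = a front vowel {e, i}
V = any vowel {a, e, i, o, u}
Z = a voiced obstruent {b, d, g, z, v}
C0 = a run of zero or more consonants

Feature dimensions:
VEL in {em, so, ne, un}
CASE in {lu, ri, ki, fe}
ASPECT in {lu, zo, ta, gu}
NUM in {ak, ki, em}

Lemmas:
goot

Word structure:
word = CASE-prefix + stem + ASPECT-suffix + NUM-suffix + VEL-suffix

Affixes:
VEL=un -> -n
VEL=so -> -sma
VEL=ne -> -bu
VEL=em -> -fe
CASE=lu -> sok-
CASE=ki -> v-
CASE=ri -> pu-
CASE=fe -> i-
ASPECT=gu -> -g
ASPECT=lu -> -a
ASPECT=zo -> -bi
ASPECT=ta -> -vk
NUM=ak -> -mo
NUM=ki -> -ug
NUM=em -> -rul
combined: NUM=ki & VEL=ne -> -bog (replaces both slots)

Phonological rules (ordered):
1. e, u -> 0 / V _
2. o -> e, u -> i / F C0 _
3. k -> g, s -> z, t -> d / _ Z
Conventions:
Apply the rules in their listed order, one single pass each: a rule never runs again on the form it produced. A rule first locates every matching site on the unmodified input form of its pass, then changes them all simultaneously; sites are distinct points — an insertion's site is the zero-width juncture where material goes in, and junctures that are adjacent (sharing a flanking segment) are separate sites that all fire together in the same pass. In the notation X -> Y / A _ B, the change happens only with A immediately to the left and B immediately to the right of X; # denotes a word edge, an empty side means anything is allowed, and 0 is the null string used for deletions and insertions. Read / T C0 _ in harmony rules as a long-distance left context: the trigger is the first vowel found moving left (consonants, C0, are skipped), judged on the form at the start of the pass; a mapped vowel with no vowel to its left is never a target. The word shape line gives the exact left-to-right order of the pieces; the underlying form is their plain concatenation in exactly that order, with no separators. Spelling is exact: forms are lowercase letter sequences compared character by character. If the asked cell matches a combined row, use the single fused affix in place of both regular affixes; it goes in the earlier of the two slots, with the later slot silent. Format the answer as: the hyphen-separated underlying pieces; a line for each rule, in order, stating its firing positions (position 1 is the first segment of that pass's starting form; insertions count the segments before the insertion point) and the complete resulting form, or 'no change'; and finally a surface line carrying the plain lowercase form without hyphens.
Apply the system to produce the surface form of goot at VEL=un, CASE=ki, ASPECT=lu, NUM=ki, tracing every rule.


underlying: v-goot-a-ug-n
1. e, u -> 0 / V _: fires at position(s) 7: vgootagn
2. o -> e, u -> i / F C0 _: no change
3. k -> g, s -> z, t -> d / _ Z: no change
surface: vgootagn


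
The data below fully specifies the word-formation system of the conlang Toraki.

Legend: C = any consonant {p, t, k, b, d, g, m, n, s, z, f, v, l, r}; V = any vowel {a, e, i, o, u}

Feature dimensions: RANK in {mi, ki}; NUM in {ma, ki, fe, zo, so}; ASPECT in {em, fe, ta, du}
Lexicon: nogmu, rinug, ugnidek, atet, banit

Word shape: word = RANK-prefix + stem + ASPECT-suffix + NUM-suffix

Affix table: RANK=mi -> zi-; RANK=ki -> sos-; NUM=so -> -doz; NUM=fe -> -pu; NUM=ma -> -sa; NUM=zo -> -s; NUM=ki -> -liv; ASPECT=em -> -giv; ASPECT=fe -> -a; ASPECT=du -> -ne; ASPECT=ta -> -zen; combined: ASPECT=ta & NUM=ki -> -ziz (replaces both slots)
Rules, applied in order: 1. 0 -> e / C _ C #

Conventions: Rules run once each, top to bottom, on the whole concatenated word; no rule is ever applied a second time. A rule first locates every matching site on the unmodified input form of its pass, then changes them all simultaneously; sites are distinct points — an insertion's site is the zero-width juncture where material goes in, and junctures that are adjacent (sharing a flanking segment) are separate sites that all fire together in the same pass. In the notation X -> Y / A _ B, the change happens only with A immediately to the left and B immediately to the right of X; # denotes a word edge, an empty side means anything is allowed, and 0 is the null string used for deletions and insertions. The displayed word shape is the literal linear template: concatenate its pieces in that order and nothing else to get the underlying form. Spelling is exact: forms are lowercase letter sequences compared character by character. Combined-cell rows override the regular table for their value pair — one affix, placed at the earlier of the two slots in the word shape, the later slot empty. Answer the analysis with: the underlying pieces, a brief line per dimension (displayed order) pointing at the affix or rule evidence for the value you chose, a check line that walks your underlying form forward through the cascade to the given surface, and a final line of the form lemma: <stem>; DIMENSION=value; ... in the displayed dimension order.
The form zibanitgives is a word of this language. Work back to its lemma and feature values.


underlying: zi-banit-giv-s
RANK=mi - signalled by the affix zi-
NUM=zo - signalled by the affix -s
ASPECT=em - signalled by the affix -giv
check: zibanitgivs -> zibanitgives
lemma: banit; RANK=mi; NUM=zo; ASPECT=em


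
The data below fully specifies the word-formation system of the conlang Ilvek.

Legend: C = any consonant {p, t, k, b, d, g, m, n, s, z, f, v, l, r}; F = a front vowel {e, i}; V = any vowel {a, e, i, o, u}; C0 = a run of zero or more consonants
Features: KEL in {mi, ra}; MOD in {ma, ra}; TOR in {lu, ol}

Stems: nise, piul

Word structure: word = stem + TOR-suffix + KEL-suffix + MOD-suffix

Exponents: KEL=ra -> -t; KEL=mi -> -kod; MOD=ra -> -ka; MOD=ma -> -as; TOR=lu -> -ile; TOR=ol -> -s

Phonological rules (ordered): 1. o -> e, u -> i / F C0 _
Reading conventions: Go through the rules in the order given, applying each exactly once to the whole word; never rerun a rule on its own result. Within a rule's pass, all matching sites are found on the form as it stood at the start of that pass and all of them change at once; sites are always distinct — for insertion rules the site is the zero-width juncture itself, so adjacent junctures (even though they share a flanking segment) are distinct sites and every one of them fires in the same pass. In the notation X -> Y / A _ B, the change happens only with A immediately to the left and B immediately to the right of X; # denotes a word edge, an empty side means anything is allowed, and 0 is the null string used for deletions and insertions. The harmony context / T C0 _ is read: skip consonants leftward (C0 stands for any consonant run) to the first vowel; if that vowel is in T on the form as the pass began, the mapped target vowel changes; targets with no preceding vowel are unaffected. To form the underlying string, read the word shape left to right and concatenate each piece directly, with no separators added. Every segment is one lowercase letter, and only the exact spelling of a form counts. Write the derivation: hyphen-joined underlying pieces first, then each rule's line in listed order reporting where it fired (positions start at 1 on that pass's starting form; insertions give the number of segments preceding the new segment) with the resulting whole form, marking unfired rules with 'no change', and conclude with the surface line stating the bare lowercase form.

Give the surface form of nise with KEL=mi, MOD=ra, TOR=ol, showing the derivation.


underlying: nise-s-kod-ka
1. o -> e, u -> i / F C0 _: fires at position(s) 7: niseskedka
surface: niseskedka


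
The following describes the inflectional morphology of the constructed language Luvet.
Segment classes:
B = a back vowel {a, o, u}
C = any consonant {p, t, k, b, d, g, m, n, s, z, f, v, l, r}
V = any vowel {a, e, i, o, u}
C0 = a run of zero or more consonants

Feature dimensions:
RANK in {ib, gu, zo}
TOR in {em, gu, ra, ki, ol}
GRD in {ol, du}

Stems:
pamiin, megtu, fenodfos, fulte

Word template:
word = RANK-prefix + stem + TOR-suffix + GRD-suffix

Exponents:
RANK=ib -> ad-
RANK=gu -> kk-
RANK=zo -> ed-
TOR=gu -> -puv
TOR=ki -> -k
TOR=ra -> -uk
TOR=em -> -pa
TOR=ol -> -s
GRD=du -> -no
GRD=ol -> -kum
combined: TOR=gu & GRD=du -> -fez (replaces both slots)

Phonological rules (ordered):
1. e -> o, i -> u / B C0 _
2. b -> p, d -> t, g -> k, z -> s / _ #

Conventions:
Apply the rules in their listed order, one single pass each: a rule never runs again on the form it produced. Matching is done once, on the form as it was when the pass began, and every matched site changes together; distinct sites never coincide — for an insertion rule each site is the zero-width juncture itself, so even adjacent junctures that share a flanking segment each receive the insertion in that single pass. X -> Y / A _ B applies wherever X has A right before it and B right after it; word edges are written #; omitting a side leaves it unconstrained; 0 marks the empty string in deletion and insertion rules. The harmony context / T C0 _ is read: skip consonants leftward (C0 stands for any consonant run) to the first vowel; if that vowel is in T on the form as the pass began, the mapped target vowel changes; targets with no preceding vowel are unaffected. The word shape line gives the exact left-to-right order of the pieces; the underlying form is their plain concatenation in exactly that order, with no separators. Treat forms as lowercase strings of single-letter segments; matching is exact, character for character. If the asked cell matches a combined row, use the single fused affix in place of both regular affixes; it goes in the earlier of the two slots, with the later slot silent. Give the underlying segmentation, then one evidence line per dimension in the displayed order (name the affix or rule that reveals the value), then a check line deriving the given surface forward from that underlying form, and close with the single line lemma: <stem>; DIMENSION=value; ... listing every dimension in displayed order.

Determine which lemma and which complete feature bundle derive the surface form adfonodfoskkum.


underlying: ad-fenodfos-k-kum
RANK=ib - signalled by the affix ad-
TOR=ki - signalled by the affix -k
GRD=ol - signalled by the affix -kum
check: adfenodfoskkum -> adfonodfoskkum -> adfonodfoskkum
lemma: fenodfos; RANK=ib; TOR=ki; GRD=ol


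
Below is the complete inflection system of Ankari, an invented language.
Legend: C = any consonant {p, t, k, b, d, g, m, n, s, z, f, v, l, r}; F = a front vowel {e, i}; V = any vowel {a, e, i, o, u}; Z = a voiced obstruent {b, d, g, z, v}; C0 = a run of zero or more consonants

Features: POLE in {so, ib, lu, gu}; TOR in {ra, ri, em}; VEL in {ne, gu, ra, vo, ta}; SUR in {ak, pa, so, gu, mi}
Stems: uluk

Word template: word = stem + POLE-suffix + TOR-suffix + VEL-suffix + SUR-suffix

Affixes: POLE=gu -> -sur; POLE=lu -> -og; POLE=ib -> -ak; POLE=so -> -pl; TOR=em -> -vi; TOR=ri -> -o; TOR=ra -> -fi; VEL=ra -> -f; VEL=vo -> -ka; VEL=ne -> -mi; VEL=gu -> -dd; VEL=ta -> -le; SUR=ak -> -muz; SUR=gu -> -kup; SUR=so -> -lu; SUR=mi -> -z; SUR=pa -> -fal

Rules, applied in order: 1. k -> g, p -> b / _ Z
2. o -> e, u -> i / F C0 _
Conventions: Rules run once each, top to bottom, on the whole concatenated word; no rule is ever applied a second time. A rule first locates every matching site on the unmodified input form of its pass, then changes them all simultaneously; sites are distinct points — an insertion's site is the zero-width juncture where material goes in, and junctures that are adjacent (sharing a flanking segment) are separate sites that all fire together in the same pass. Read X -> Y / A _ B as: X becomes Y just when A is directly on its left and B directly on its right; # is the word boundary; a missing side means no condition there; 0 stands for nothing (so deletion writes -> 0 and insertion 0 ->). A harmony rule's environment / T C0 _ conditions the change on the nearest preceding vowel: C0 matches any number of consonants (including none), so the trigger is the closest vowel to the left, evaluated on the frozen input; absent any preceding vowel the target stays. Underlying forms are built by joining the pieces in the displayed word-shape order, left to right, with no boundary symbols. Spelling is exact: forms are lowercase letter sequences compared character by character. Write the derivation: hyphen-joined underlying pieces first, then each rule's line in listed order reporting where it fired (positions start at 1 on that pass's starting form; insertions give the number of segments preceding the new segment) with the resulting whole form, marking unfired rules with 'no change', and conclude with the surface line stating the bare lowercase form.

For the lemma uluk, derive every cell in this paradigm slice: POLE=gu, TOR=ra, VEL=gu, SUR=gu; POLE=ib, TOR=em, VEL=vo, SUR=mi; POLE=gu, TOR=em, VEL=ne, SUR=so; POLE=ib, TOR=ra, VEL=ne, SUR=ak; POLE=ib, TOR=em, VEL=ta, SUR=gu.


cell POLE=gu, TOR=ra, VEL=gu, SUR=gu:
underlying: uluk-sur-fi-dd-kup
1. k -> g, p -> b / _ Z: no change
2. o -> e, u -> i / F C0 _: fires at position(s) 13: uluksurfiddkip
surface: uluksurfiddkip

cell POLE=ib, TOR=em, VEL=vo, SUR=mi:
underlying: uluk-ak-vi-ka-z
1. k -> g, p -> b / _ Z: fires at position(s) 6: ulukagvikaz
2. o -> e, u -> i / F C0 _: no change
surface: ulukagvikaz

cell POLE=gu, TOR=em, VEL=ne, SUR=so:
underlying: uluk-sur-vi-mi-lu
1. k -> g, p -> b / _ Z: no change
2. o -> e, u -> i / F C0 _: fires at position(s) 13: uluksurvimili
surface: uluksurvimili

cell POLE=ib, TOR=ra, VEL=ne, SUR=ak:
underlying: uluk-ak-fi-mi-muz
1. k -> g, p -> b / _ Z: no change
2. o -> e, u -> i / F C0 _: fires at position(s) 12: ulukakfimimiz
surface: ulukakfimimiz

cell POLE=ib, TOR=em, VEL=ta, SUR=gu:
underlying: uluk-ak-vi-le-kup
1. k -> g, p -> b / _ Z: fires at position(s) 6: ulukagvilekup
2. o -> e, u -> i / F C0 _: fires at position(s) 12: ulukagvilekip
surface: ulukagvilekip


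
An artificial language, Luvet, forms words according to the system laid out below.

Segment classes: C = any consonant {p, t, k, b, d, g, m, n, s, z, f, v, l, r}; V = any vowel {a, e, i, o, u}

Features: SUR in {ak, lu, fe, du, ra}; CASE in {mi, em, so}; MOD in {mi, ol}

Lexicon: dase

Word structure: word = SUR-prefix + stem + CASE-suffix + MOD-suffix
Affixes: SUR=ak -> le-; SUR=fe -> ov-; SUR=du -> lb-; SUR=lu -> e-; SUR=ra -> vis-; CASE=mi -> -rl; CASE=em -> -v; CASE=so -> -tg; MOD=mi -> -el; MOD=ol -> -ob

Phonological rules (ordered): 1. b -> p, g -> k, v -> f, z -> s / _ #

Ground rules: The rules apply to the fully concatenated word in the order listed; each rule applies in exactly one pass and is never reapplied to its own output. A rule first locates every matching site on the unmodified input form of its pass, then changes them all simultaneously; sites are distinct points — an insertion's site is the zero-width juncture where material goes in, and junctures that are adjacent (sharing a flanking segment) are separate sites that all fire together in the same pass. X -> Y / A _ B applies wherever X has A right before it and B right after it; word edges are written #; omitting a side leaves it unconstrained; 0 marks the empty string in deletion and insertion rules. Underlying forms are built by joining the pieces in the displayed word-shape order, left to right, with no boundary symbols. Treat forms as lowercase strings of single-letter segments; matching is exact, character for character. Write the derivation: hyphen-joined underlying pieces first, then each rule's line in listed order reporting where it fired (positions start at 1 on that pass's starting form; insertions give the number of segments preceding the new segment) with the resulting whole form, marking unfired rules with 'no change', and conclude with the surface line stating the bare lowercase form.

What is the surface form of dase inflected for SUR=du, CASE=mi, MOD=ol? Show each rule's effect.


underlying: lb-dase-rl-ob
1. b -> p, g -> k, v -> f, z -> s / _ #: fires at position(s) 10: lbdaserlop
surface: lbdaserlop


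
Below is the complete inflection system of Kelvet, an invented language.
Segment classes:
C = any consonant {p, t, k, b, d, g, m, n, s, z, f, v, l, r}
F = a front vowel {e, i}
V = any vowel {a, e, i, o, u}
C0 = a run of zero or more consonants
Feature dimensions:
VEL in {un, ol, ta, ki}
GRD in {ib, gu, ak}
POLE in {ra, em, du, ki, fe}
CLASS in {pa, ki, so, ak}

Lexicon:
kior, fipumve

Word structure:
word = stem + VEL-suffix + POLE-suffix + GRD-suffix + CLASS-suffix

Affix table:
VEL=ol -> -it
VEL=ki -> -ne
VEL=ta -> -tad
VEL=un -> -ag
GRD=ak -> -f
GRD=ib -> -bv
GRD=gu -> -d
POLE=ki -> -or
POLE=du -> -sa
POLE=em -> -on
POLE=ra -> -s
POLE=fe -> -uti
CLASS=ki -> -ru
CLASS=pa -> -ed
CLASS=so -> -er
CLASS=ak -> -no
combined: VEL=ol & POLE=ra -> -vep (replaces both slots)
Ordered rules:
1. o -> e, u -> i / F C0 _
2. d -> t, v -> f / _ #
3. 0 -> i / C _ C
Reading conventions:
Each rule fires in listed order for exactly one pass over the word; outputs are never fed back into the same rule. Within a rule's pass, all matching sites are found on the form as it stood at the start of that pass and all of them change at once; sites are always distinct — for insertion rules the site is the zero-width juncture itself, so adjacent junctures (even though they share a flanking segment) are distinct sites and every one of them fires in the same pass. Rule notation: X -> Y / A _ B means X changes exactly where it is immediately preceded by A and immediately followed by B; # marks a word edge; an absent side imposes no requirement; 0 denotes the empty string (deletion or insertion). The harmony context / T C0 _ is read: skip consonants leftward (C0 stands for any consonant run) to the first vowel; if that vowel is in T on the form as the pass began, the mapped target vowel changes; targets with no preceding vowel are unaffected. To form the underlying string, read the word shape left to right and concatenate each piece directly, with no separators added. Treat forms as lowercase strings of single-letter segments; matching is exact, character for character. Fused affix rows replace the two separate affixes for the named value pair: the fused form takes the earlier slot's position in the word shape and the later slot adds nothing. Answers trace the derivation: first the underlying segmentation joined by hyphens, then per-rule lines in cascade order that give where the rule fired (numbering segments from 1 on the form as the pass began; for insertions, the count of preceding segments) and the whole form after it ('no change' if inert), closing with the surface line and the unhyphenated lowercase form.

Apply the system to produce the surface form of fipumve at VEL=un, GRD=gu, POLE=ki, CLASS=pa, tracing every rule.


underlying: fipumve-ag-or-d-ed
1. o -> e, u -> i / F C0 _: fires at position(s) 4: fipimveagorded
2. d -> t, v -> f / _ #: fires at position(s) 14: fipimveagordet
3. 0 -> i / C _ C: inserts after position(s) 5, 11: fipimiveagoridet
surface: fipimiveagoridet


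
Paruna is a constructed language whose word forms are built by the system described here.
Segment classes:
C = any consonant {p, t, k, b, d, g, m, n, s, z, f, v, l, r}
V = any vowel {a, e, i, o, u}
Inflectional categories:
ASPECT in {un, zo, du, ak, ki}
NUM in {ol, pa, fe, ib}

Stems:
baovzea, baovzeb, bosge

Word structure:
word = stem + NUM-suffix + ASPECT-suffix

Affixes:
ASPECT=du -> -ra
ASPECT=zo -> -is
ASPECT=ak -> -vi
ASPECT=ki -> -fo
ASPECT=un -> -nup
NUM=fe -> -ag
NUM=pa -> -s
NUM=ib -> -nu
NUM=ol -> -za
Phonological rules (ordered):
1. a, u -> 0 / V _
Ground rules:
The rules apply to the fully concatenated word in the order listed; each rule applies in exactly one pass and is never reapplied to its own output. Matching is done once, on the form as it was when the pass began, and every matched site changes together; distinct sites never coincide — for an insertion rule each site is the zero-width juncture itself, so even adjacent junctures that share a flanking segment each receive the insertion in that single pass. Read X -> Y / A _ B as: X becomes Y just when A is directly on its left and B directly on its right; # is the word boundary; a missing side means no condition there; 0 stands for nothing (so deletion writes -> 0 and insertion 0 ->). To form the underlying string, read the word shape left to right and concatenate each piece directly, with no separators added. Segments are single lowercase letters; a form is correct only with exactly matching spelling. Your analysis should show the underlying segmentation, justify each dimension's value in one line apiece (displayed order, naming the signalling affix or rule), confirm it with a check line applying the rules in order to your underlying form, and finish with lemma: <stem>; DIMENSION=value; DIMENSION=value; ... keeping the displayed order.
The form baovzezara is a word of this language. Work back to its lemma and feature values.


underlying: baovzea-za-ra
ASPECT=du - signalled by the affix -ra
NUM=ol - signalled by the affix -za
check: baovzeazara -> baovzezara
lemma: baovzea; ASPECT=du; NUM=ol


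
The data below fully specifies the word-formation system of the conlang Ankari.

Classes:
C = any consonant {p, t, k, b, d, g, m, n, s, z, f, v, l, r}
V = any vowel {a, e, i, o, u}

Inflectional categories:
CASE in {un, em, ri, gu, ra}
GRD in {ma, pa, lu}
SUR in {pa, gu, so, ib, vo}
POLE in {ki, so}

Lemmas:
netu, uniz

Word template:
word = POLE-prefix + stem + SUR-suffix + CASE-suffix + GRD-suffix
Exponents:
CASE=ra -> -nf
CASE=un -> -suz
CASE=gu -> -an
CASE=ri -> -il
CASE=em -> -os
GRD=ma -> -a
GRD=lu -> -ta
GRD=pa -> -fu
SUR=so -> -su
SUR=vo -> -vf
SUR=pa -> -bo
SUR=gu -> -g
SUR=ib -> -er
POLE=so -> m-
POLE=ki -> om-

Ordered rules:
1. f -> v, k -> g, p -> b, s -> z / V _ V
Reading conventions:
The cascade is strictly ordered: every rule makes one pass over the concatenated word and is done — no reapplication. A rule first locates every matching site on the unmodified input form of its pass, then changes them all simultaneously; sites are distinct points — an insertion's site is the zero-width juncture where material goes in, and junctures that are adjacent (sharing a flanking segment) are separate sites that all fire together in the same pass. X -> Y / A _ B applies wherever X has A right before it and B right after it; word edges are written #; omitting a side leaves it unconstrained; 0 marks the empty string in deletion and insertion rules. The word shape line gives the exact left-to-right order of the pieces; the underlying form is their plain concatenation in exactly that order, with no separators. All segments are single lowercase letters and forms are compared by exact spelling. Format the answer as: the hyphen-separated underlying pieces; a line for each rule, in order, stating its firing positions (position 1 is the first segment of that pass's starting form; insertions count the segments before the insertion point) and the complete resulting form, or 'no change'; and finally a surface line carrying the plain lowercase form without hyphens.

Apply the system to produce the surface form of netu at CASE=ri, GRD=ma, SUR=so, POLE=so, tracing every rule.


underlying: m-netu-su-il-a
1. f -> v, k -> g, p -> b, s -> z / V _ V: fires at position(s) 6: mnetuzuila
surface: mnetuzuila


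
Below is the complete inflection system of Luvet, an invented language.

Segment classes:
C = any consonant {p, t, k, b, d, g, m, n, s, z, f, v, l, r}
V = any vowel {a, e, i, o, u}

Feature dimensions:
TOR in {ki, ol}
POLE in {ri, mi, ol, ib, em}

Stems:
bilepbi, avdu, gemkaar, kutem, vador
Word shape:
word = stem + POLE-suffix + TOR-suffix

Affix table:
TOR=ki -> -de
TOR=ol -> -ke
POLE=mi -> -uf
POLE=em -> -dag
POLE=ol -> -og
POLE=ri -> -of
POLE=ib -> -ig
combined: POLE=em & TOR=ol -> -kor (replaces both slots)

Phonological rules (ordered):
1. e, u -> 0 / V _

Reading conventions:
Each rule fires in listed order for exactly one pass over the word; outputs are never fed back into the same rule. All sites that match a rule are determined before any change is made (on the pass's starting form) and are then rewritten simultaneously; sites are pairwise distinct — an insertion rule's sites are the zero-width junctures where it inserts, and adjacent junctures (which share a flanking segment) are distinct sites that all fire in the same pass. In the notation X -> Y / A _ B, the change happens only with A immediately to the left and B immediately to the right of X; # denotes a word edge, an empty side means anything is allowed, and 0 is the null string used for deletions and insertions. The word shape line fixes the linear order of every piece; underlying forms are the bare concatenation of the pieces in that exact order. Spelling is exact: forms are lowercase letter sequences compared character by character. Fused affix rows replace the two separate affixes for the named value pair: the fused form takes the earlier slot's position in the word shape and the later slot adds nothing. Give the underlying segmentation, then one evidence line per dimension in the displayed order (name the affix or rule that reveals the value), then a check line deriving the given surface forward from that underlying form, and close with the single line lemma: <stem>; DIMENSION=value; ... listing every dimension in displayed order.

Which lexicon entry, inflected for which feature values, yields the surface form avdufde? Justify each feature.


underlying: avdu-uf-de
TOR=ki - signalled by the affix -de
POLE=mi - signalled by the affix -uf
check: avduufde -> avdufde
lemma: avdu; TOR=ki; POLE=mi


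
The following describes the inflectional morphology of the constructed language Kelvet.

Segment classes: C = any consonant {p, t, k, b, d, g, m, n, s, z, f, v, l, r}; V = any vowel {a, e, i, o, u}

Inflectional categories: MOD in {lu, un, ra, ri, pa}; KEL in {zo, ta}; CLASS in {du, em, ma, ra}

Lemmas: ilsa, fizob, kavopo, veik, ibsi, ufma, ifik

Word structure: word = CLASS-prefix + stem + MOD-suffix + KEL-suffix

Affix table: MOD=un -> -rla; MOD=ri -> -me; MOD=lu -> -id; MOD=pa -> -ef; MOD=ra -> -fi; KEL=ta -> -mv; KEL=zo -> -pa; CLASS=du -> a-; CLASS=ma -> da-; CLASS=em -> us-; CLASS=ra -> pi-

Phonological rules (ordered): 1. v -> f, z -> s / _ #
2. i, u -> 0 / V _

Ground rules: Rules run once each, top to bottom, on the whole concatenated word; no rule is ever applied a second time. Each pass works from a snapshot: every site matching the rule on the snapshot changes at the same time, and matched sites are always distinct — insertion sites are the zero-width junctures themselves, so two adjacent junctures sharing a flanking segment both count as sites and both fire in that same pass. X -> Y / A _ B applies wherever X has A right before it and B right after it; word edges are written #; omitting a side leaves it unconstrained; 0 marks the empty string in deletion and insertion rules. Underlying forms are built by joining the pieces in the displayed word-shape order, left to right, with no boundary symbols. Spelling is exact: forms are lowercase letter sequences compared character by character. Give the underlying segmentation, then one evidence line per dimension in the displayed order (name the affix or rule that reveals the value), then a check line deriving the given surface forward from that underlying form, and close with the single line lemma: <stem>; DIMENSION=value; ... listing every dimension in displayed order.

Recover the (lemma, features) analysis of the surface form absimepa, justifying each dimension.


underlying: a-ibsi-me-pa
MOD=ri - signalled by the affix -me
KEL=zo - signalled by the affix -pa
CLASS=du - signalled by the affix a-
check: aibsimepa -> aibsimepa -> absimepa
lemma: ibsi; MOD=ri; KEL=zo; CLASS=du
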